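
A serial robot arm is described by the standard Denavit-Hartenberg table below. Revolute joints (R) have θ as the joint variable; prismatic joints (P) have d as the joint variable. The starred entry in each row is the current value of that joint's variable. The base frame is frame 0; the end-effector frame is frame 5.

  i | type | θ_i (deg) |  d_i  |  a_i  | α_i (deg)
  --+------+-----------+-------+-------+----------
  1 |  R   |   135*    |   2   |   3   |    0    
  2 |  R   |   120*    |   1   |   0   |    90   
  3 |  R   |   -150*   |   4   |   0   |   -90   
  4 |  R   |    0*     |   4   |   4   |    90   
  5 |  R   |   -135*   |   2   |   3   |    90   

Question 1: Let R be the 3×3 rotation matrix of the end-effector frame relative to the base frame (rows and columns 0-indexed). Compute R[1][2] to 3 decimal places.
End-effector z-axis (col 2 of R) = (-0.2500,-0.9330,-0.2588)
R[1][2] = -0.9330

-0.933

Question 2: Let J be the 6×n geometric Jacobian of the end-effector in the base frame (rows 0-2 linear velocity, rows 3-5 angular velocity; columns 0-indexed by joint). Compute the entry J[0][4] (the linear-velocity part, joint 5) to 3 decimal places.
axis z_4 = (-0.9659,0.2588,0.0000); lever o_n−o_4 = (-2.1328,-0.2324,2.8978)
cross product → J_v[:, 4] = (0.7500,2.7990,0.7765)
J_ω[:, 4] = z_4
entry J[0][4] = 0.7500

0.750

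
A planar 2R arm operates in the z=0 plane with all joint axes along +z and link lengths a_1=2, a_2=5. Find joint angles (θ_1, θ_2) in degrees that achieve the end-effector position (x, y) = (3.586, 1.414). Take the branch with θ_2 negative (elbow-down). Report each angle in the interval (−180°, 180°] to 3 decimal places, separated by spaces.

134.991 -134.996

cos θ_2 = (14.8588−2²−5²)/(2·2·5) = -0.7071; θ_2 = -134.9962° (elbow-down)
β = atan2(1.4140,3.5860) = 21.5199°; ψ = atan2(-3.5358,-1.5353) = -113.4715°
θ_1 = β − ψ = 134.9913°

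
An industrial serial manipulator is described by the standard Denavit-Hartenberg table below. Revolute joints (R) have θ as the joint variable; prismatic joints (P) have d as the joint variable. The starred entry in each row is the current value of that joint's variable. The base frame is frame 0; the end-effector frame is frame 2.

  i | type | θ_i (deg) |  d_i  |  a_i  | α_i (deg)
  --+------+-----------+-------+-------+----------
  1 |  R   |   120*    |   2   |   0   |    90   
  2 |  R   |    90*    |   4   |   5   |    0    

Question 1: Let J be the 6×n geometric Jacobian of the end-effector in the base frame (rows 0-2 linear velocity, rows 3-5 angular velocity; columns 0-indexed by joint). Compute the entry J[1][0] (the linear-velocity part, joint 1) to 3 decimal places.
axis z_0 = ẑ; lever o_n−o_0 = (3.4641,2.0000,7.0000)
cross product → J_v[:, 0] = (-2.0000,3.4641,0.0000)
J_ω[:, 0] = z_0
entry J[1][0] = 3.4641

3.464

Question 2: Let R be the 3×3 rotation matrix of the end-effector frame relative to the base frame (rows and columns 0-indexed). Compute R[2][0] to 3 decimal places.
End-effector x-axis (col 0 of R) = (-0.0000,0.0000,1.0000)
R[2][0] = 1.0000

1.000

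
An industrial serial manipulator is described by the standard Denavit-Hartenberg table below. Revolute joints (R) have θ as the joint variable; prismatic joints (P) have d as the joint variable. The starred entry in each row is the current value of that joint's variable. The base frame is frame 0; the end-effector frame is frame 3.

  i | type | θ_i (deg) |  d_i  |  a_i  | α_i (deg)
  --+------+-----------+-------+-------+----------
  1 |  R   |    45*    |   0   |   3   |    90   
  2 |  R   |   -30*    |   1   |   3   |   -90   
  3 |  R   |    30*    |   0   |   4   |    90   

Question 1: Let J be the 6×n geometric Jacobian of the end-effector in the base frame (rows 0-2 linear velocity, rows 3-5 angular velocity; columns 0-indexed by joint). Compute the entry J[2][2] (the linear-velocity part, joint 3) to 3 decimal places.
1.000

axis z_2 = (0.3536,0.3536,0.8660); lever o_n−o_2 = (0.7071,3.5355,-1.7321)
cross product → J_v[:, 2] = (-3.6742,1.2247,1.0000)
J_ω[:, 2] = z_2
entry J[2][2] = 1.0000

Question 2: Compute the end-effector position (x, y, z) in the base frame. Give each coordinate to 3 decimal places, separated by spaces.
5.373 6.787 -3.232

after link 1: o_1 = (2.1213, 2.1213, 0.0000)
after link 2: o_2 = (4.6655, 3.2513, -1.5000)
after link 3: o_3 = (5.3727, 6.7869, -3.2321)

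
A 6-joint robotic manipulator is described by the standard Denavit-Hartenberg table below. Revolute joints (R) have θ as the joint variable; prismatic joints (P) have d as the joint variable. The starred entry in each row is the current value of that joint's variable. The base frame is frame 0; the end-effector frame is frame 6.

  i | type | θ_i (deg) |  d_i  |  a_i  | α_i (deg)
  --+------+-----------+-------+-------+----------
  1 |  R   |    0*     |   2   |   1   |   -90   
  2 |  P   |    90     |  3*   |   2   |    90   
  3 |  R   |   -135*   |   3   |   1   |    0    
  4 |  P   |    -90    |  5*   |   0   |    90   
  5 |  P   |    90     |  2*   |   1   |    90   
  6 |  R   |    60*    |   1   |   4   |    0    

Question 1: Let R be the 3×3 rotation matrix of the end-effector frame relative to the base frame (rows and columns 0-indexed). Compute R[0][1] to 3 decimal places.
End-effector y-axis (col 1 of R) = (-0.8660,0.3536,-0.3536)
R[0][1] = -0.8660

-0.866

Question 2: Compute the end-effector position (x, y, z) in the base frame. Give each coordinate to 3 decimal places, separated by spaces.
after link 1: o_1 = (1.0000, 0.0000, 2.0000)
after link 2: o_2 = (1.0000, 3.0000, 0.0000)
after link 3: o_3 = (4.0000, 2.2929, 0.7071)
after link 4: o_4 = (9.0000, 2.2929, 0.7071)
after link 5: o_5 = (10.0000, 3.7071, -0.7071)
after link 6: o_6 = (12.0000, 6.8637, -2.4495)

12.000 6.864 -2.449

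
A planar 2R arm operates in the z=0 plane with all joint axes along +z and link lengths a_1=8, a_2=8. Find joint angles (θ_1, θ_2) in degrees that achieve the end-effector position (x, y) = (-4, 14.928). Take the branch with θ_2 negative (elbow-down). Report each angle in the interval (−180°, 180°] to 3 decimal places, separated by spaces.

cos θ_2 = (238.8452−8²−8²)/(2·8·8) = 0.8660; θ_2 = -30.0054° (elbow-down)
β = atan2(14.9280,-4.0000) = 105.0002°; ψ = atan2(-4.0007,14.9278) = -15.0027°
θ_1 = β − ψ = 120.0029°

120.003 -30.005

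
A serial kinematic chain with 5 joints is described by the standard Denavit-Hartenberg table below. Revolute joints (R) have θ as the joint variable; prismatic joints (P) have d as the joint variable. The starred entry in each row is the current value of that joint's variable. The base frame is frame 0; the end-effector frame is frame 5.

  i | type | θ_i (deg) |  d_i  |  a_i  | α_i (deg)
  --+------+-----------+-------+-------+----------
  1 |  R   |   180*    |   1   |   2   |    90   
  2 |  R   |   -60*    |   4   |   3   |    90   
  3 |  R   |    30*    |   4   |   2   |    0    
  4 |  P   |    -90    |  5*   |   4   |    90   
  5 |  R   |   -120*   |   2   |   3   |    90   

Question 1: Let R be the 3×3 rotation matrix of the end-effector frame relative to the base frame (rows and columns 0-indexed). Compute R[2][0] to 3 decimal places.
End-effector x-axis (col 0 of R) = (-0.6250,0.4330,0.6495)
R[2][0] = 0.6495

0.650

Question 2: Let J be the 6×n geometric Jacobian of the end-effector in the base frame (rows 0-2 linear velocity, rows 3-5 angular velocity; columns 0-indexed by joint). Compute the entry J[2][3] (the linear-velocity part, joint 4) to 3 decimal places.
prismatic axis z_3 = (0.8660,-0.0000,-0.5000)
J_v[:, 3] = z_3; J_ω[:, 3] = (0,0,0)
entry J[2][3] = -0.5000

-0.500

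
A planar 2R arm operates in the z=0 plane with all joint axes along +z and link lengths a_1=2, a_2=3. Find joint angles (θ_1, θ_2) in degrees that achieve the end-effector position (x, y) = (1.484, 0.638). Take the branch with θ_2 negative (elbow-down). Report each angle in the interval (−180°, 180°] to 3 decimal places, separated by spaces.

cos θ_2 = (2.6093−2²−3²)/(2·2·3) = -0.8659; θ_2 = -149.9847° (elbow-down)
β = atan2(0.6380,1.4840) = 23.2638°; ψ = atan2(-1.5007,-0.5977) = -111.7157°
θ_1 = β − ψ = 134.9795°

134.979 -149.985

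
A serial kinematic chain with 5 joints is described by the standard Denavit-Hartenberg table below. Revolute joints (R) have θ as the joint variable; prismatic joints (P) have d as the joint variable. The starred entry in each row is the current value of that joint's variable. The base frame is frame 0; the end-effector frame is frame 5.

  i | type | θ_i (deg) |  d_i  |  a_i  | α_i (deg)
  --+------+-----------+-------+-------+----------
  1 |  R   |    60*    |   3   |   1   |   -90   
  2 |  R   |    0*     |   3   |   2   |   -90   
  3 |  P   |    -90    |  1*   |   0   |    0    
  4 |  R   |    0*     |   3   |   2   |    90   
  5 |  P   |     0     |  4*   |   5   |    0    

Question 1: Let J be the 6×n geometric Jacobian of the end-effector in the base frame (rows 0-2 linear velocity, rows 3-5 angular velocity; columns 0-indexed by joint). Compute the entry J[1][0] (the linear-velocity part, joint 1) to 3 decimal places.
-9.160

axis z_0 = ẑ; lever o_n−o_0 = (-9.1603,4.1340,-1.0000)
cross product → J_v[:, 0] = (-4.1340,-9.1603,0.0000)
J_ω[:, 0] = z_0
entry J[1][0] = -9.1603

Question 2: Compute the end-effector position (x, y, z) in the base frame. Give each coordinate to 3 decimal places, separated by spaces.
after link 1: o_1 = (0.5000, 0.8660, 3.0000)
after link 2: o_2 = (-1.0981, 4.0981, 3.0000)
after link 3: o_3 = (-1.0981, 4.0981, 2.0000)
after link 4: o_4 = (-2.8301, 5.0981, -1.0000)
after link 5: o_5 = (-9.1603, 4.1340, -1.0000)

-9.160 4.134 -1.000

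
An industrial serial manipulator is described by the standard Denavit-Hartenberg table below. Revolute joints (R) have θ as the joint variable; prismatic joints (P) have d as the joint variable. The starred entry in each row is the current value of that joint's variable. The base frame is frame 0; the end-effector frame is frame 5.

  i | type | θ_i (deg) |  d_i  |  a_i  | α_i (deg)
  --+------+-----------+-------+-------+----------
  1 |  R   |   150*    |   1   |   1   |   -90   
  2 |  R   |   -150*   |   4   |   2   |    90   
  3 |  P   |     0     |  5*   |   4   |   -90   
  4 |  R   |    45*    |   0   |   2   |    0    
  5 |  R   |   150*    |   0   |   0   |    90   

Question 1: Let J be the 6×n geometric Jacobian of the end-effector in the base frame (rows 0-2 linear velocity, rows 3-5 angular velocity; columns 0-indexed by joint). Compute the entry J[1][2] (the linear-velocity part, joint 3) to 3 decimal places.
-0.250

prismatic axis z_2 = (0.4330,-0.2500,-0.8660)
J_v[:, 2] = z_2; J_ω[:, 2] = (0,0,0)
entry J[1][2] = -0.2500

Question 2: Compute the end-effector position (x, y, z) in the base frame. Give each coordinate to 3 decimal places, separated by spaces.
4.247 -7.071 1.602

after link 1: o_1 = (-0.8660, 0.5000, 1.0000)
after link 2: o_2 = (-1.3660, -3.8301, 2.0000)
after link 3: o_3 = (3.7990, -6.8122, -0.3301)
after link 4: o_4 = (4.2473, -7.0710, 1.6017)
after link 5: o_5 = (4.2473, -7.0710, 1.6017)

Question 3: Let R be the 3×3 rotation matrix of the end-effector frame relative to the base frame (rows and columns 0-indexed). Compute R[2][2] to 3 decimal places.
0.707

End-effector z-axis (col 2 of R) = (-0.6124,0.3536,0.7071)
R[2][2] = 0.7071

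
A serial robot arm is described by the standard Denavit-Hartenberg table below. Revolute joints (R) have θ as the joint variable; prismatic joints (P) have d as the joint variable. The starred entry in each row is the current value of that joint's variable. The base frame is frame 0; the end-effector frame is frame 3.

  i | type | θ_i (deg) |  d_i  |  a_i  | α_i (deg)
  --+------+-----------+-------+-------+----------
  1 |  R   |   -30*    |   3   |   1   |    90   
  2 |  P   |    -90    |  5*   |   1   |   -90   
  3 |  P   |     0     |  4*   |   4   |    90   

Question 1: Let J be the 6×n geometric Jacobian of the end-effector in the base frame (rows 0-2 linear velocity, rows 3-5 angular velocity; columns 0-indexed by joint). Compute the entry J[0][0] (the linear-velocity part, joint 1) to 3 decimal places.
6.830

axis z_0 = ẑ; lever o_n−o_0 = (1.8301,-6.8301,-2.0000)
cross product → J_v[:, 0] = (6.8301,1.8301,-0.0000)
J_ω[:, 0] = z_0
entry J[0][0] = 6.8301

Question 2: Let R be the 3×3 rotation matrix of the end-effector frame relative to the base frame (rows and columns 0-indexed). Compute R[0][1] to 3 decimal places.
End-effector y-axis (col 1 of R) = (0.8660,-0.5000,0.0000)
R[0][1] = 0.8660

0.866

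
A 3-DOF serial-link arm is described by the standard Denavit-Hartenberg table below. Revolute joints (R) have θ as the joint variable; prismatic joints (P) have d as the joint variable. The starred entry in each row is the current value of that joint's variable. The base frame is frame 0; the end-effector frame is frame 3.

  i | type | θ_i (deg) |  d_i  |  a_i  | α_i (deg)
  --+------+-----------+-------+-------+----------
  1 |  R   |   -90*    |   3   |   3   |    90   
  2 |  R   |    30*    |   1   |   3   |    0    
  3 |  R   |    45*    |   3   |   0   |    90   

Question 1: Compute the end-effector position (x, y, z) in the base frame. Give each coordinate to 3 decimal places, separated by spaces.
after link 1: o_1 = (0.0000, -3.0000, 3.0000)
after link 2: o_2 = (-1.0000, -5.5981, 4.5000)
after link 3: o_3 = (-4.0000, -5.5981, 4.5000)

-4.000 -5.598 4.500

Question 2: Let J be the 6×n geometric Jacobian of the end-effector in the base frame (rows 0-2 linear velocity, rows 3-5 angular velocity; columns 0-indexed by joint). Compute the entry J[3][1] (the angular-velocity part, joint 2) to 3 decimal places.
-1.000

axis z_1 = (-1.0000,-0.0000,0.0000); lever o_n−o_1 = (-4.0000,-2.5981,1.5000)
cross product → J_v[:, 1] = (0.0000,1.5000,2.5981)
J_ω[:, 1] = z_1
entry J[3][1] = -1.0000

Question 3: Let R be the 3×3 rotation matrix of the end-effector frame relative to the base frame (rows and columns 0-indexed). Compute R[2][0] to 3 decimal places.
End-effector x-axis (col 0 of R) = (0.0000,-0.2588,0.9659)
R[2][0] = 0.9659

0.966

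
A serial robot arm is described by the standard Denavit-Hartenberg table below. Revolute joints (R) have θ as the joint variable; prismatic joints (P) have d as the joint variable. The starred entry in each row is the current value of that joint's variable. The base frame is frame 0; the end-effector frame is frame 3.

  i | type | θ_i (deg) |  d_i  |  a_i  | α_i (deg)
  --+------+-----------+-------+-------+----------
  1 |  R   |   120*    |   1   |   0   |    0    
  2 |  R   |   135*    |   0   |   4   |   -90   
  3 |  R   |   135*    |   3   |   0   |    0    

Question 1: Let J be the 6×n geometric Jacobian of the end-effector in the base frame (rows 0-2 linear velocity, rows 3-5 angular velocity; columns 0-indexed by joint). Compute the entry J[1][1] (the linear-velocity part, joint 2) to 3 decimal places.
1.863

axis z_1 = (0.0000,0.0000,1.0000); lever o_n−o_1 = (1.8625,-4.6402,0.0000)
cross product → J_v[:, 1] = (4.6402,1.8625,-0.0000)
J_ω[:, 1] = z_1
entry J[1][1] = 1.8625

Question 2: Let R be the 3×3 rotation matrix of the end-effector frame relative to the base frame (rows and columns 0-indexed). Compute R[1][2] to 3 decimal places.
-0.259

End-effector z-axis (col 2 of R) = (0.9659,-0.2588,0.0000)
R[1][2] = -0.2588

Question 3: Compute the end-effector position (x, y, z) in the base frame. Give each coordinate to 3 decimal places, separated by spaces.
1.863 -4.640 1.000

after link 1: o_1 = (0.0000, 0.0000, 1.0000)
after link 2: o_2 = (-1.0353, -3.8637, 1.0000)
after link 3: o_3 = (1.8625, -4.6402, 1.0000)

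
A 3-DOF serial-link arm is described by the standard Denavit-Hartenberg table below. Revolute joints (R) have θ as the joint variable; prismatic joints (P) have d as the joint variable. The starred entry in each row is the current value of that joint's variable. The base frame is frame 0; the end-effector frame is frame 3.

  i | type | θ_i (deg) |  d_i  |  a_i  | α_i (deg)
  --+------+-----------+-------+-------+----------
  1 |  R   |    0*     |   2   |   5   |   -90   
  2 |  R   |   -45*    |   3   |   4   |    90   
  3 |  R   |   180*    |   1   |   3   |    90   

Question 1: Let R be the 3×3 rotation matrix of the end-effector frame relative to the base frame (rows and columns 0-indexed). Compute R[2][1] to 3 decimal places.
0.707

End-effector y-axis (col 1 of R) = (-0.7071,-0.0000,0.7071)
R[2][1] = 0.7071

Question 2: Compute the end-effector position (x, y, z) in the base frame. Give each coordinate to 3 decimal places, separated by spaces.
5.000 3.000 3.414

after link 1: o_1 = (5.0000, 0.0000, 2.0000)
after link 2: o_2 = (7.8284, 3.0000, 4.8284)
after link 3: o_3 = (5.0000, 3.0000, 3.4142)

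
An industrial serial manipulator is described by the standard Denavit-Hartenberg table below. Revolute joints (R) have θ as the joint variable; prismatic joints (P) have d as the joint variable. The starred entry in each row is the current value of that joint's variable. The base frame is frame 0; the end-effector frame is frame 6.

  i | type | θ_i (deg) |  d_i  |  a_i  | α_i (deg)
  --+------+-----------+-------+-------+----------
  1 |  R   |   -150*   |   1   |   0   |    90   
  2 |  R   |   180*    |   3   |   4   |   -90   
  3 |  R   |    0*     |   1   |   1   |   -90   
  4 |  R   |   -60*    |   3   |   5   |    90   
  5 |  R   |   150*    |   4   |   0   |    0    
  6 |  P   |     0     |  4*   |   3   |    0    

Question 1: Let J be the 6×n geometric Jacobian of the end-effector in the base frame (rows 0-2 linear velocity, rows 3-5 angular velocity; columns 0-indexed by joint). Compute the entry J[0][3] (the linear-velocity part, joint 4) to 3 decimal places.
5.266

axis z_3 = (0.5000,-0.8660,-0.0000); lever o_n−o_3 = (-2.7099,-6.7607,-6.0801)
cross product → J_v[:, 3] = (5.2655,3.0401,-5.7272)
J_ω[:, 3] = z_3
entry J[0][3] = 5.2655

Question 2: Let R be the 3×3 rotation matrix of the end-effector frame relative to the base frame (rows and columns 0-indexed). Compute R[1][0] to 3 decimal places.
End-effector x-axis (col 0 of R) = (-0.1250,-0.6495,0.7500)
R[1][0] = -0.6495

-0.650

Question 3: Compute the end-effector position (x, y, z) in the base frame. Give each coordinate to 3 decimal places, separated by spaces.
after link 1: o_1 = (0.0000, 0.0000, 1.0000)
after link 2: o_2 = (1.9641, 4.5981, 1.0000)
after link 3: o_3 = (2.8301, 5.0981, 0.0000)
after link 4: o_4 = (6.4952, 3.7500, -4.3301)
after link 5: o_5 = (3.4952, 2.0179, -6.3301)
after link 6: o_6 = (0.1202, -1.6627, -6.0801)

0.120 -1.663 -6.080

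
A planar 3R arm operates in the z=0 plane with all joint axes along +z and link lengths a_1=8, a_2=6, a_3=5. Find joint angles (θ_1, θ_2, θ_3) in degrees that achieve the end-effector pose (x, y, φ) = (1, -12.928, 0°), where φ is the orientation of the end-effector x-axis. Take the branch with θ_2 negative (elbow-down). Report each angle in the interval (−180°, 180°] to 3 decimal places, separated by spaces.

wrist centre = target − a_3·(cos φ, sin φ) = (-4.0000, -12.9280)
cos θ_2 = (183.1332−8²−6²)/(2·8·6) = 0.8660; θ_2 = -30.0063° (elbow-down)
β = atan2(-12.9280,-4.0000) = -107.1924°; ψ = atan2(-3.0006,13.1958) = -12.8105°
θ_1 = β − ψ = -94.3818°
θ_3 = φ − θ_1 − θ_2 = 124.3881° (wrapped to (-180°,180°])

-94.382 -30.006 124.388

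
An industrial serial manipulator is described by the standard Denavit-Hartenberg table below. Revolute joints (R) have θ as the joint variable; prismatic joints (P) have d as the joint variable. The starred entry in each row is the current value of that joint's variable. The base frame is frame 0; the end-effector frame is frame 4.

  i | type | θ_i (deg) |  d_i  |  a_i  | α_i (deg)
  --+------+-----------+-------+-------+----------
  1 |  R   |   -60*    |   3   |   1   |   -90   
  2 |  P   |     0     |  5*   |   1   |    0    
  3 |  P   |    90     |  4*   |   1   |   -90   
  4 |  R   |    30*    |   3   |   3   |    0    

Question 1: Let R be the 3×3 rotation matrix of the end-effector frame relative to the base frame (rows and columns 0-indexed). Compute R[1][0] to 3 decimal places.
-0.250

End-effector x-axis (col 0 of R) = (-0.4330,-0.2500,-0.8660)
R[1][0] = -0.2500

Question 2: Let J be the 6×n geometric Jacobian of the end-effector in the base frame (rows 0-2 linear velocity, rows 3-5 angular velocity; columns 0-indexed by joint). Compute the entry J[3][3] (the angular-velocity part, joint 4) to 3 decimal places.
-0.500

axis z_3 = (-0.5000,0.8660,-0.0000); lever o_n−o_3 = (-2.7990,1.8481,-2.5981)
cross product → J_v[:, 3] = (-2.2500,-1.2990,1.5000)
J_ω[:, 3] = z_3
entry J[3][3] = -0.5000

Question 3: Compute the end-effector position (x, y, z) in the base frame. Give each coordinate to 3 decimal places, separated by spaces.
5.995 4.616 -0.598

after link 1: o_1 = (0.5000, -0.8660, 3.0000)
after link 2: o_2 = (5.3301, 0.7679, 3.0000)
after link 3: o_3 = (8.7942, 2.7679, 2.0000)
after link 4: o_4 = (5.9952, 4.6160, -0.5981)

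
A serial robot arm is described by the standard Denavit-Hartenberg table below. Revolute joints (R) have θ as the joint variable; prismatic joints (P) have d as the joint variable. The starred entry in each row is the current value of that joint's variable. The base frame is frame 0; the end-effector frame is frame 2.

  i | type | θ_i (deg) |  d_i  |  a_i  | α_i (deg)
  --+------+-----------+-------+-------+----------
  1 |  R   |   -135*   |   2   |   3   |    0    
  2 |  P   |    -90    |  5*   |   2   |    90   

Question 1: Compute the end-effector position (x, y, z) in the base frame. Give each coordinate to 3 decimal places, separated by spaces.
-3.536 -0.707 7.000

after link 1: o_1 = (-2.1213, -2.1213, 2.0000)
after link 2: o_2 = (-3.5355, -0.7071, 7.0000)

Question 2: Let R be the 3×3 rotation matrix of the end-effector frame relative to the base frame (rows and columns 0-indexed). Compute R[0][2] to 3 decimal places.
End-effector z-axis (col 2 of R) = (0.7071,0.7071,0.0000)
R[0][2] = 0.7071

0.707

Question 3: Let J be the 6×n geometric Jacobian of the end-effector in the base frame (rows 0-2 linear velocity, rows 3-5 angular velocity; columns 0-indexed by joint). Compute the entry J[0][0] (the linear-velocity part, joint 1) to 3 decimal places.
0.707

axis z_0 = ẑ; lever o_n−o_0 = (-3.5355,-0.7071,7.0000)
cross product → J_v[:, 0] = (0.7071,-3.5355,0.0000)
J_ω[:, 0] = z_0
entry J[0][0] = 0.7071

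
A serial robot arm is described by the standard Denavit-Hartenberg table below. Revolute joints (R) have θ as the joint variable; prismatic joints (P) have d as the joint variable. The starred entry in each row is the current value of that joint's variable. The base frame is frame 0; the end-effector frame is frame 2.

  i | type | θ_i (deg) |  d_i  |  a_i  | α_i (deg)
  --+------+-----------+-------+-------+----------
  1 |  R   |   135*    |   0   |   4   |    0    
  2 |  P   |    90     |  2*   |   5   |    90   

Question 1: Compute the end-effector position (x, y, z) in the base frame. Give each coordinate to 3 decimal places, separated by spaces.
after link 1: o_1 = (-2.8284, 2.8284, 0.0000)
after link 2: o_2 = (-6.3640, -0.7071, 2.0000)

-6.364 -0.707 2.000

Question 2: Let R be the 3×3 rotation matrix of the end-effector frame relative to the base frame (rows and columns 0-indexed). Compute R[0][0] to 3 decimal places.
-0.707

End-effector x-axis (col 0 of R) = (-0.7071,-0.7071,0.0000)
R[0][0] = -0.7071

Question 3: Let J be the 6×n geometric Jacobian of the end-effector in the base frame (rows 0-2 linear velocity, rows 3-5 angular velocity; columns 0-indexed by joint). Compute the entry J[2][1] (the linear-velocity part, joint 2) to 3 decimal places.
1.000

prismatic axis z_1 = (0.0000,0.0000,1.0000)
J_v[:, 1] = z_1; J_ω[:, 1] = (0,0,0)
entry J[2][1] = 1.0000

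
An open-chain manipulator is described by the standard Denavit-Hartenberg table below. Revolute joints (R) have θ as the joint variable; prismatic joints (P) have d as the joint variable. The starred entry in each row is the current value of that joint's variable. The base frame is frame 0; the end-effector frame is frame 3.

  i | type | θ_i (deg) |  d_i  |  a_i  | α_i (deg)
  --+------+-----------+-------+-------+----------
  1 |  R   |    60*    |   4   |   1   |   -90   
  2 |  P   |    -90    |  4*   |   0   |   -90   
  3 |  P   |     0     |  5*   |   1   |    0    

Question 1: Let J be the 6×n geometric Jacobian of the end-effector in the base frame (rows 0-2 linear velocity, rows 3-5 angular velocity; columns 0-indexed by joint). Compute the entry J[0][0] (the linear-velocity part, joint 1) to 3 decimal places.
-7.196

axis z_0 = ẑ; lever o_n−o_0 = (-0.4641,7.1962,5.0000)
cross product → J_v[:, 0] = (-7.1962,-0.4641,0.0000)
J_ω[:, 0] = z_0
entry J[0][0] = -7.1962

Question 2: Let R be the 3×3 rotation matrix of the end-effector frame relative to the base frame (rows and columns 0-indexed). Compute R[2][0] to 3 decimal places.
1.000

End-effector x-axis (col 0 of R) = (0.0000,0.0000,1.0000)
R[2][0] = 1.0000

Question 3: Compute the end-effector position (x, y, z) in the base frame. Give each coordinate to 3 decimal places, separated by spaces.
after link 1: o_1 = (0.5000, 0.8660, 4.0000)
after link 2: o_2 = (-2.9641, 2.8660, 4.0000)
after link 3: o_3 = (-0.4641, 7.1962, 5.0000)

-0.464 7.196 5.000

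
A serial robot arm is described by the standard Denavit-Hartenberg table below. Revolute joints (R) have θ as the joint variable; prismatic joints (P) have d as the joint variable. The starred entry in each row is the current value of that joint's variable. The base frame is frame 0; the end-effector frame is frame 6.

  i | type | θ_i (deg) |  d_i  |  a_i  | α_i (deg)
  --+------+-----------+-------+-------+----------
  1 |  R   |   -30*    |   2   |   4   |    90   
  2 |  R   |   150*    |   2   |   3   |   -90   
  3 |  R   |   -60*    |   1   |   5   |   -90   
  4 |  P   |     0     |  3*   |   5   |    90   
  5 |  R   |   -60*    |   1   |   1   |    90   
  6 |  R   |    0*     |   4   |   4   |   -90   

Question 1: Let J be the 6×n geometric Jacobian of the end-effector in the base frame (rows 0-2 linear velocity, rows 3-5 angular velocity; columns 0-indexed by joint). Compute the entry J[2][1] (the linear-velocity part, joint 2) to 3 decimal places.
-5.013

axis z_1 = (-0.5000,-0.8660,0.0000); lever o_n−o_1 = (-10.0867,-7.4444,0.5849)
cross product → J_v[:, 1] = (-0.5066,0.2925,-5.0131)
J_ω[:, 1] = z_1
entry J[2][1] = -5.0131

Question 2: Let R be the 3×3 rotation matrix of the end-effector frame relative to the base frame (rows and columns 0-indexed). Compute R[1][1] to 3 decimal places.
End-effector y-axis (col 1 of R) = (-0.8995,-0.0580,0.4330)
R[1][1] = -0.0580

-0.058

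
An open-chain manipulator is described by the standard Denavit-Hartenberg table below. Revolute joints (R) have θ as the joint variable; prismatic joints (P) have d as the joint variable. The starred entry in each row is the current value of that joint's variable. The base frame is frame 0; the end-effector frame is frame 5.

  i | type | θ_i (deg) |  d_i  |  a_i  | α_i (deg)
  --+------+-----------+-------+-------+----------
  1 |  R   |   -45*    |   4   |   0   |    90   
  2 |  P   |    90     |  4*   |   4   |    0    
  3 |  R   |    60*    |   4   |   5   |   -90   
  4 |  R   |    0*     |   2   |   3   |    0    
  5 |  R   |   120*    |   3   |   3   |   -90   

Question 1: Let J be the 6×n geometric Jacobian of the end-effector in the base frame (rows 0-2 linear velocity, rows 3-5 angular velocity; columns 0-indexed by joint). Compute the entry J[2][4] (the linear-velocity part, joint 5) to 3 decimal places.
axis z_4 = (-0.3536,0.3536,-0.8660); lever o_n−o_4 = (1.6950,1.9792,-3.3481)
cross product → J_v[:, 4] = (0.5303,-2.6517,-1.2990)
J_ω[:, 4] = z_4
entry J[2][4] = -1.2990

-1.299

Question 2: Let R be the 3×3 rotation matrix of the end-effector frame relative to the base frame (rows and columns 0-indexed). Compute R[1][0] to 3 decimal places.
0.306

End-effector x-axis (col 0 of R) = (0.9186,0.3062,-0.2500)
R[1][0] = 0.3062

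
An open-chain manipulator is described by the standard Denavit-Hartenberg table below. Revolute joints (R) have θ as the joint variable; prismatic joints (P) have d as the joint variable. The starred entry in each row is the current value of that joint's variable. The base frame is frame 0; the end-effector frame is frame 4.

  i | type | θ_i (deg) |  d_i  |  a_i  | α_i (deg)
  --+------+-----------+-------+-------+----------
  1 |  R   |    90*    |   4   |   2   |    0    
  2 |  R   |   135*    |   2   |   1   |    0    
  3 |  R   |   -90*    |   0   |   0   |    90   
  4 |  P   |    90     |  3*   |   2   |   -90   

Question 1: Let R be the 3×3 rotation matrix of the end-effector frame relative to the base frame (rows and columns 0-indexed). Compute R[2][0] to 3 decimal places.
1.000

End-effector x-axis (col 0 of R) = (-0.0000,0.0000,1.0000)
R[2][0] = 1.0000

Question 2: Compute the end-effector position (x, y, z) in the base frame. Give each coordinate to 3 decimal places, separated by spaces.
1.414 3.414 8.000

after link 1: o_1 = (0.0000, 2.0000, 4.0000)
after link 2: o_2 = (-0.7071, 1.2929, 6.0000)
after link 3: o_3 = (-0.7071, 1.2929, 6.0000)
after link 4: o_4 = (1.4142, 3.4142, 8.0000)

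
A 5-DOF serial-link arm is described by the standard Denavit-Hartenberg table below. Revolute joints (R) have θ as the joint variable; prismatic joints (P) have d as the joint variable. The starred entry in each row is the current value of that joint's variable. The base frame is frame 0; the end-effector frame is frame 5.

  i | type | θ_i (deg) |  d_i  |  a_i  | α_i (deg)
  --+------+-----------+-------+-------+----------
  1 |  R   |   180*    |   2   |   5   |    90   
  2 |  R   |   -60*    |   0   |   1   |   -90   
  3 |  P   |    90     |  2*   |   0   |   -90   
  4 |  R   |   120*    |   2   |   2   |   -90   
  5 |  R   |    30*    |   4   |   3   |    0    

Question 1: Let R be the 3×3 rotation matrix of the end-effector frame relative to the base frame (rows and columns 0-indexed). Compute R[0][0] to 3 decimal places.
End-effector x-axis (col 0 of R) = (0.3995,0.4330,-0.8080)
R[0][0] = 0.3995

0.400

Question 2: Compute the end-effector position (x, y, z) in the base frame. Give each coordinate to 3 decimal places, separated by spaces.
after link 1: o_1 = (-5.0000, 0.0000, 2.0000)
after link 2: o_2 = (-5.5000, 0.0000, 1.1340)
after link 3: o_3 = (-7.2321, 0.0000, 2.1340)
after link 4: o_4 = (-4.7321, 1.0000, 3.0000)
after link 5: o_5 = (-5.2655, 5.7631, 1.5760)

-5.266 5.763 1.576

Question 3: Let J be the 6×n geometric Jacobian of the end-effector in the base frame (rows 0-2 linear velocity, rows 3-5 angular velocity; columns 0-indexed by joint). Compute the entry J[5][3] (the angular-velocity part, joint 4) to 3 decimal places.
axis z_3 = (0.5000,-0.0000,0.8660); lever o_n−o_3 = (1.9665,5.7631,-0.5580)
cross product → J_v[:, 3] = (-4.9910,1.9821,2.8816)
J_ω[:, 3] = z_3
entry J[5][3] = 0.8660

0.866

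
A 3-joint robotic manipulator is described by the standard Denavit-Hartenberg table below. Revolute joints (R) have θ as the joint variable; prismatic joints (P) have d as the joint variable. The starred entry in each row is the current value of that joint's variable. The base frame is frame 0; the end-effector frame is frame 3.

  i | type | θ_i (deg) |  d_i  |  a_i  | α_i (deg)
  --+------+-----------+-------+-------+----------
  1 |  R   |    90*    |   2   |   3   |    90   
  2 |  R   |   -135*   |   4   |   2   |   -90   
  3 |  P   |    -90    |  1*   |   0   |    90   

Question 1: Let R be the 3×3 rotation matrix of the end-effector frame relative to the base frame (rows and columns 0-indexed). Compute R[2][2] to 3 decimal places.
End-effector z-axis (col 2 of R) = (0.0000,0.7071,0.7071)
R[2][2] = 0.7071

0.707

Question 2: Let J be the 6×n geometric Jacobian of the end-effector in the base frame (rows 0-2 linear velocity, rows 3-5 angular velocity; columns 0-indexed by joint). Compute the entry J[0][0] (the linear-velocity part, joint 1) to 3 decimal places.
-2.293

axis z_0 = ẑ; lever o_n−o_0 = (4.0000,2.2929,-0.1213)
cross product → J_v[:, 0] = (-2.2929,4.0000,0.0000)
J_ω[:, 0] = z_0
entry J[0][0] = -2.2929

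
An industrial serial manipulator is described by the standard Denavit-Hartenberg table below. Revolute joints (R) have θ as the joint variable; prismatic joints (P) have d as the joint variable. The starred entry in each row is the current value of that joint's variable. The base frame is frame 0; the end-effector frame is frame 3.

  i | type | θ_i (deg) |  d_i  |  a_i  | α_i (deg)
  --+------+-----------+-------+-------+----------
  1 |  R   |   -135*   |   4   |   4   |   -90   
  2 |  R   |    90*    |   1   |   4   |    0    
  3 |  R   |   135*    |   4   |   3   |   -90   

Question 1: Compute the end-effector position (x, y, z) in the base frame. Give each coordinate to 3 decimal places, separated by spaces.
after link 1: o_1 = (-2.8284, -2.8284, 4.0000)
after link 2: o_2 = (-2.1213, -3.5355, 0.0000)
after link 3: o_3 = (2.2071, -4.8640, 2.1213)

2.207 -4.864 2.121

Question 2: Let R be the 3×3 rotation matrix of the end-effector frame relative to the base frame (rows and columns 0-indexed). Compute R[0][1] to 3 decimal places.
-0.707

End-effector y-axis (col 1 of R) = (-0.7071,0.7071,-0.0000)
R[0][1] = -0.7071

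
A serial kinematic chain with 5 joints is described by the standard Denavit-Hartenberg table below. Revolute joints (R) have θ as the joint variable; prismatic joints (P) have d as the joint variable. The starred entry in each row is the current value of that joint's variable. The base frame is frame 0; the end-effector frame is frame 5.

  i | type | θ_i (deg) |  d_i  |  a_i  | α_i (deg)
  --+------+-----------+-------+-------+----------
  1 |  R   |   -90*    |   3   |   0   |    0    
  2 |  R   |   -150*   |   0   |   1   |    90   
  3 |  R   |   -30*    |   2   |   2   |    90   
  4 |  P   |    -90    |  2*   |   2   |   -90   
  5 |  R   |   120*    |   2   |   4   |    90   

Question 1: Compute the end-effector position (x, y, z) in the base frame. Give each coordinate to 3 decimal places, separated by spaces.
-0.866 5.500 2.268

after link 1: o_1 = (0.0000, 0.0000, 3.0000)
after link 2: o_2 = (-0.5000, 0.8660, 3.0000)
after link 3: o_3 = (0.3660, 3.3660, 2.0000)
after link 4: o_4 = (-0.8660, 1.5000, 0.2679)
after link 5: o_5 = (-0.8660, 5.5000, 2.2679)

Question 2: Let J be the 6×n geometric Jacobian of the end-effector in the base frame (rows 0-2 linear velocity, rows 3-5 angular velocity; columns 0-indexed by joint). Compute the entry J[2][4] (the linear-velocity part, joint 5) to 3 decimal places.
-1.732

axis z_4 = (-0.4330,0.7500,-0.5000); lever o_n−o_4 = (-0.0000,4.0000,2.0000)
cross product → J_v[:, 4] = (3.5000,0.8660,-1.7321)
J_ω[:, 4] = z_4
entry J[2][4] = -1.7321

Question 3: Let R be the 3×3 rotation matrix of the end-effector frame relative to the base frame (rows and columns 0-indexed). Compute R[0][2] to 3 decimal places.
-0.875

End-effector z-axis (col 2 of R) = (-0.8750,-0.2165,0.4330)
R[0][2] = -0.8750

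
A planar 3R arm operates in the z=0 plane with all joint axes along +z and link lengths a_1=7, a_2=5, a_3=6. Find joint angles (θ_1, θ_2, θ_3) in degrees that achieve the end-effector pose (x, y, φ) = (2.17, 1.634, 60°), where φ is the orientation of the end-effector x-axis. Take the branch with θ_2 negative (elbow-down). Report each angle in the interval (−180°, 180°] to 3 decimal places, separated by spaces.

-59.998 -150.001 -90.001

wrist centre = target − a_3·(cos φ, sin φ) = (-0.8300, -3.5622)
cos θ_2 = (13.3778−7²−5²)/(2·7·5) = -0.8660; θ_2 = -150.0006° (elbow-down)
β = atan2(-3.5622,-0.8300) = -103.1162°; ψ = atan2(-2.5000,2.6698) = -43.1178°
θ_1 = β − ψ = -59.9984°
θ_3 = φ − θ_1 − θ_2 = -90.0010° (wrapped to (-180°,180°])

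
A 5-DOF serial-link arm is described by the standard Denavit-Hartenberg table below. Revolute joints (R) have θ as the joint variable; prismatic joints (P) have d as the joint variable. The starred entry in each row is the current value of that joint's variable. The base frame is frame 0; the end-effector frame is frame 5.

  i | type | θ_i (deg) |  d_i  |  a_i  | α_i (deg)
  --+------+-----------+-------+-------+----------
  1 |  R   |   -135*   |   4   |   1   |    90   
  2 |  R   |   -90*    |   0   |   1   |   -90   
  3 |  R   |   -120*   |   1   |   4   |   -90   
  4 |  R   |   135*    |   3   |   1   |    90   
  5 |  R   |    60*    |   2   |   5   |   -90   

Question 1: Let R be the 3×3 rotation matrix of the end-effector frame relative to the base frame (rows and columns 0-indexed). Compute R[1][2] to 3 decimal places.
End-effector z-axis (col 2 of R) = (-0.9848,0.1188,-0.1268)
R[1][2] = 0.1188

0.119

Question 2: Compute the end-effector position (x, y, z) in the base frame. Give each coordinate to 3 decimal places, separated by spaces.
after link 1: o_1 = (-0.7071, -0.7071, 4.0000)
after link 2: o_2 = (-0.7071, -0.7071, 3.0000)
after link 3: o_3 = (-3.8637, 1.0353, 5.0000)
after link 4: o_4 = (-3.9914, 2.1629, 2.0484)
after link 5: o_5 = (-3.0558, 5.7273, -1.8784)

-3.056 5.727 -1.878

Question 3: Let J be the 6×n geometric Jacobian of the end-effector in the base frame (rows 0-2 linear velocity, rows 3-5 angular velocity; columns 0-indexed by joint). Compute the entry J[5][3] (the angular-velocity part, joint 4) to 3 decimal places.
axis z_3 = (-0.3536,0.3536,-0.8660); lever o_n−o_3 = (0.8079,4.6921,-6.8784)
cross product → J_v[:, 3] = (1.6316,-3.1316,-1.9445)
J_ω[:, 3] = z_3
entry J[5][3] = -0.8660

-0.866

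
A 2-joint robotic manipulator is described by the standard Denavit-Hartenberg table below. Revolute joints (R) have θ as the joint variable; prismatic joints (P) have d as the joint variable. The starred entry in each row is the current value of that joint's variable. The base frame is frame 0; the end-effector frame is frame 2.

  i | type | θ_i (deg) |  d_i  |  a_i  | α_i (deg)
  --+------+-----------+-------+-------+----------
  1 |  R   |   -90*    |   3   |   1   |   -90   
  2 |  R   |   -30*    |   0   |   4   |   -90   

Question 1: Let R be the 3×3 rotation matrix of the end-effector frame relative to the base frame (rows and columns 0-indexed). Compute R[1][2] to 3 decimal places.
End-effector z-axis (col 2 of R) = (0.0000,-0.5000,-0.8660)
R[1][2] = -0.5000

-0.500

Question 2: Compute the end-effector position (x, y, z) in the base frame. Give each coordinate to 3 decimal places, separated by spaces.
after link 1: o_1 = (0.0000, -1.0000, 3.0000)
after link 2: o_2 = (0.0000, -4.4641, 5.0000)

0.000 -4.464 5.000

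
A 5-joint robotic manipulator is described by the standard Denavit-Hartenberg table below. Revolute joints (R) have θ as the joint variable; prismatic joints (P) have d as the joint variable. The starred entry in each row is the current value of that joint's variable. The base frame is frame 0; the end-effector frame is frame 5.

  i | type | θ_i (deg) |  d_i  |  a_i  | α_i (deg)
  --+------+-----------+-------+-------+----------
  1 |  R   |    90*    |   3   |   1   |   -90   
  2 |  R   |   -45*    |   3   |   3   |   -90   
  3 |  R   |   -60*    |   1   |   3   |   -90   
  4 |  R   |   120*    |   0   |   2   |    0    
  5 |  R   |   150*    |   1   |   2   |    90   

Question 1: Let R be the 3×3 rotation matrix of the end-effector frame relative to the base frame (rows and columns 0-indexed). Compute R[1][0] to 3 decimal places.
0.707

End-effector x-axis (col 0 of R) = (0.0000,0.7071,-0.7071)
R[1][0] = 0.7071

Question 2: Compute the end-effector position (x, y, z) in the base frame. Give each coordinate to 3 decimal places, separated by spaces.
after link 1: o_1 = (0.0000, 1.0000, 3.0000)
after link 2: o_2 = (-3.0000, 3.1213, 5.1213)
after link 3: o_3 = (-5.5981, 4.8891, 5.4749)
after link 4: o_4 = (-4.7321, 3.3108, 6.3461)
after link 5: o_5 = (-4.2321, 5.3374, 5.5442)

-4.232 5.337 5.544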